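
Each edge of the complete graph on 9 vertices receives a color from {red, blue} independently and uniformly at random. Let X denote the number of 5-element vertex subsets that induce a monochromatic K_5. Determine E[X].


Let X = Σ_S X_S over the C(9, 5) = 126 subsets S of size 5, where X_S = 1 if the K_5 on S is monochromatic.
For a fixed S, the K_5 on S has C(5, 2) = 10 edges. P[all 10 edges red] = (1/2)^10, and likewise for blue, so P[monochromatic] = 2·(1/2)^10 = 2^{1 − 10} = 1/512.
Summing: E[X] = C(9, 5) · 2^{1 − 10} = 126 · 1/512 = 63/256.
Numerically: E[X] ≈ 0.246.

E[X] = C(9,5)·2^(1−C(5,2)) = 63/256 ≈ 0.246.


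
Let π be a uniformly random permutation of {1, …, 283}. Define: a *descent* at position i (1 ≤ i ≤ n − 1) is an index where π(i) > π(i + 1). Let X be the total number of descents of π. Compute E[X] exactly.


Write X = Σ X_I over i = 1, …, 282, with X_I the indicator of one descent.
There are 282 indicators.
For each fixed i, the pair (π(i), π(i+1)) is a uniformly random ordered pair of distinct values from {1, …, 283}; by symmetry P[π(i) > π(i+1)] = 1/2.
By linearity: E[X] = 282 · (1/2) = (283 − 1) · (1/2) = 141 ≈ 141.0000.

E[X] = 141 = 141.0000.


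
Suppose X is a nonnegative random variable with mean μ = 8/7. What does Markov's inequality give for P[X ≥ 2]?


μ = E[X] = 8/7, a = 2.
Markov: P[X ≥ 2] ≤ μ/a = (8/7)/2 = 4/7.
Numerically: ≈ 0.571.
(Since a = 2 > μ = 1.143, the bound 4/7 is < 1 and informative.)

P[X ≥ 2] ≤ 4/7 ≈ 0.571.


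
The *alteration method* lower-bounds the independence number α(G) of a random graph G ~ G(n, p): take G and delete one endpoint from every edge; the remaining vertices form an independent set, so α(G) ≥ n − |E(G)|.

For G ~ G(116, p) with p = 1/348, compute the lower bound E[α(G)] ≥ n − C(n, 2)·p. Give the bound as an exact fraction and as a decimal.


E[|E(G)|] = C(116, 2)·p = 6670 · (1/348) = 115/6.
E[α(G)] ≥ n − E[|E(G)|] = 116 − 115/6 = 581/6.
Numerically: ≈ 96.833333.
(This is only a lower bound; the true E[α(G)] may be larger.)

E[α(G)] ≥ 581/6 ≈ 96.833333.


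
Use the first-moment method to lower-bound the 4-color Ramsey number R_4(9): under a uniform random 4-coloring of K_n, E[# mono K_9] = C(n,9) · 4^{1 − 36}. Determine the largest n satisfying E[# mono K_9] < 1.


We need C(n, 9) · 4^{1 − 36} < 1, i.e. C(n, 9) < 4^{36 − 1} = 1180591620717411303424.
Check values of n near the boundary:
  n = 908: C(908, 9) = 1111058428637338083100; 1111058428637338083100 < 1180591620717411303424? YES
  n = 909: C(909, 9) = 1122169012923711463931; 1122169012923711463931 < 1180591620717411303424? YES
  n = 910: C(910, 9) = 1133378248346922788210; 1133378248346922788210 < 1180591620717411303424? YES
  n = 911: C(911, 9) = 1144686900492291197405; 1144686900492291197405 < 1180591620717411303424? YES
  n = 912: C(912, 9) = 1156095740032081475120; 1156095740032081475120 < 1180591620717411303424? YES
  n = 913: C(913, 9) = 1167605542753639808390; 1167605542753639808390 < 1180591620717411303424? YES
  n = 914: C(914, 9) = 1179217089587653905932; 1179217089587653905932 < 1180591620717411303424? YES
  n = 915: C(915, 9) = 1190931166636537885130; 1190931166636537885130 < 1180591620717411303424? NO
The largest n with C(n, 9) < 1180591620717411303424 is n = 914 (where E[X] = 294804272396913476483/295147905179352825856 ≈ 0.9988). Hence R_4(9) > 914, i.e. R_4(9) ≥ 915.

Largest n = 914; hence R_4(9) > 914.


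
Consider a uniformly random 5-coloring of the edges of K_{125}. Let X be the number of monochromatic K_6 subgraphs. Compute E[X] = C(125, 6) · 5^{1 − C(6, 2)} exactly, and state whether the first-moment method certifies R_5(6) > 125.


E[X] = C(125, 6) · 5^{1 − 15} = 4690625500 · 5^{−14} = 4690625500/6103515625.
As a reduced fraction: E[X] = 37525004/48828125 ≈ 0.769.
Is E[X] < 1? YES.
Since E[X] < 1, there exists a 5-coloring of K_{125} with no monochromatic K_6; hence R_5(6) > 125.

E[X] = 37525004/48828125 ≈ 0.769; E[X] < 1, so R_5(6) > 125.


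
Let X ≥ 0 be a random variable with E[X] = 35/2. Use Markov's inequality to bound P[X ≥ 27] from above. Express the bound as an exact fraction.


μ = E[X] = 35/2, a = 27.
Markov: P[X ≥ 27] ≤ μ/a = (35/2)/27 = 35/54.
Numerically: ≈ 0.648.
(Since a = 27 > μ = 17.500, the bound 35/54 is < 1 and informative.)

P[X ≥ 27] ≤ 35/54 ≈ 0.648.


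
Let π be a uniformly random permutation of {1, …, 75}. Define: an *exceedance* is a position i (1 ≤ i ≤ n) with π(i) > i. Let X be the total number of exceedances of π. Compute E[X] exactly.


Write X = Σ_{i=1}^{75} X_i, where X_i = 1_{π(i) > i}.
For each fixed i, π(i) is uniform over {1, …, 75} (marginal of a uniform permutation), so P[π(i) > i] = (n − i)/n. Summing: Σ_{i=1}^{75} (n − i)/n = (0 + 1 + … + 74)/75 = 75(75 − 1)/(2·75) = (75 − 1)/2.
Hence E[X] = Σ_{i=1}^{75} (75 − i)/75 = 37 ≈ 37.000000.

E[X] = 37 = 37.000000.


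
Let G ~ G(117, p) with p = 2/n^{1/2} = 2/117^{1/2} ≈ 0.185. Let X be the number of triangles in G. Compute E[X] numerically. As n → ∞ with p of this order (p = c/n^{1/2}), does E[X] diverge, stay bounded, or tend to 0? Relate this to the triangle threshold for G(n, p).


Number of potential triangles: C(117, 3) = 260130.
Each occurs with probability p³ ≈ (0.185)³ ≈ 6.32137e-03.
By linearity: E[X] = C(117, 3)·p³ ≈ 260130 · 6.32137e-03 ≈ 1644.378.
Since α = 1/2 < 1, p = c/n^{1/2} ≫ 1/n is above the triangle threshold p ~ 1/n. Asymptotically E[X] ~ (c³/6)·n^{3(1−α)} = (2³/6)·n^{1.5} → ∞; triangles are abundant w.h.p.

E[X] ≈ 1644.378; in regime p = Θ(1/n^{1/2}) E[X] diverges (above the triangle threshold p ~ 1/n).


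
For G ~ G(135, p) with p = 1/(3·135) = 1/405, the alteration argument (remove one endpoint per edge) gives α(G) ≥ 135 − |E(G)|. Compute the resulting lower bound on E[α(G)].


E[|E(G)|] = C(135, 2)·p = 9045 · (1/405) = 67/3.
E[α(G)] ≥ n − E[|E(G)|] = 135 − 67/3 = 338/3.
Numerically: ≈ 112.666667.
(This is only a lower bound; the true E[α(G)] may be larger.)

E[α(G)] ≥ 338/3 ≈ 112.666667.


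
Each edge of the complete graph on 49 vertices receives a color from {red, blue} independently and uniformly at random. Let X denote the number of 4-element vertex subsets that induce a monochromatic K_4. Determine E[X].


Let X = Σ_S X_S over the C(49, 4) = 211876 subsets S of size 4, where X_S = 1 if the K_4 on S is monochromatic.
For a fixed S, the K_4 on S has C(4, 2) = 6 edges. P[all 6 edges red] = (1/2)^6, and likewise for blue, so P[monochromatic] = 2·(1/2)^6 = 2^{1 − 6} = 1/32.
Summing: E[X] = C(49, 4) · 2^{1 − 6} = 211876 · 1/32 = 52969/8.
Numerically: E[X] ≈ 6621.125000.

E[X] = C(49,4)·2^(1−C(4,2)) = 52969/8 ≈ 6621.125000.


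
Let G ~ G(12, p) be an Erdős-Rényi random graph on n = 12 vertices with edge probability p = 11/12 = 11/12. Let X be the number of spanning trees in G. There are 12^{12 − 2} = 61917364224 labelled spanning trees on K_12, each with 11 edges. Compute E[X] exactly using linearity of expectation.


K_12 has 12^{12 − 2} = 61917364224 labelled spanning trees.
For each such spanning tree H, let X_H = 1 if all 11 edges of H are present in G. Then P[X_H = 1] = p^{11} = (11/12)^{11} = 285311670611/743008370688.
By linearity of expectation: E[X] = Σ_H E[X_H] = 61917364224 · p^{11} = 61917364224 · 285311670611/743008370688 = 285311670611/12.
Numerically: E[X] ≈ 2.3776e+10.

E[X] = 61917364224 · (11/12)^{11} = 285311670611/12 ≈ 2.3776e+10.


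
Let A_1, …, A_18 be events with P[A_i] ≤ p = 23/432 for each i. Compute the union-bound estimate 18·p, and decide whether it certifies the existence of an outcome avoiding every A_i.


Union bound: P[∪_{i=1}^{18} A_i] ≤ Σ_i P[A_i] ≤ 18·p = 18·(23/432) = 23/24.
Numerically: 23/24 ≈ 0.958.
Is 23/24 < 1? YES.
Since P[∪ A_i] ≤ 23/24 < 1, the complement has P[∩ A_i^c] ≥ 1 − 23/24 = 1/24 > 0, so some outcome avoids every A_i.

18·p = 23/24 ≈ 0.958; existence CERTIFIED by the union bound.


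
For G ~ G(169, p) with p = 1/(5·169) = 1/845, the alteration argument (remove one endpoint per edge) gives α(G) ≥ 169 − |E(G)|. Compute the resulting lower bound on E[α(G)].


E[|E(G)|] = C(169, 2)·p = 14196 · (1/845) = 84/5.
E[α(G)] ≥ n − E[|E(G)|] = 169 − 84/5 = 761/5.
Numerically: ≈ 152.2000.
(This is only a lower bound; the true E[α(G)] may be larger.)

E[α(G)] ≥ 761/5 ≈ 152.2000.


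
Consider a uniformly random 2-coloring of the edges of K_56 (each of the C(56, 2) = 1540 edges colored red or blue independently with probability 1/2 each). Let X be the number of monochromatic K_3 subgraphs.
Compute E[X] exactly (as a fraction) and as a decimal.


Let X = Σ_S X_S over the C(56, 3) = 27720 subsets S of size 3, where X_S = 1 if the K_3 on S is monochromatic.
For a fixed S, the K_3 on S has C(3, 2) = 3 edges. P[all 3 edges red] = (1/2)^3, and likewise for blue, so P[monochromatic] = 2·(1/2)^3 = 2^{1 − 3} = 1/4.
Summing: E[X] = C(56, 3) · 2^{1 − 3} = 27720 · 1/4 = 6930.
Numerically: E[X] ≈ 6930.0000.

E[X] = C(56,3)·2^(1−C(3,2)) = 6930 ≈ 6930.0000.


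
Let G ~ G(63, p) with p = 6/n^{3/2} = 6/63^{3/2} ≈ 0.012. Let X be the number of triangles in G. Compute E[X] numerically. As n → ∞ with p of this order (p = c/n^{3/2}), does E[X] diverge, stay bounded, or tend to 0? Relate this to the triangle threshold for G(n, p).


Number of potential triangles: C(63, 3) = 39711.
Each occurs with probability p³ ≈ (0.012)³ ≈ 1.727513e-06.
By linearity: E[X] = C(63, 3)·p³ ≈ 39711 · 1.727513e-06 ≈ 0.0686.
Since α = 3/2 > 1, p = c/n^{3/2} = o(1/n) is below the triangle threshold p ~ 1/n. Asymptotically E[X] ~ (c³/6)·n^{3(1−α)} = (6³/6)·n^{-1.5} → 0, so by Markov's inequality G has no triangles w.h.p.

E[X] ≈ 0.0686; in regime p = Θ(1/n^{3/2}) E[X] tends to 0 (below the triangle threshold p ~ 1/n).


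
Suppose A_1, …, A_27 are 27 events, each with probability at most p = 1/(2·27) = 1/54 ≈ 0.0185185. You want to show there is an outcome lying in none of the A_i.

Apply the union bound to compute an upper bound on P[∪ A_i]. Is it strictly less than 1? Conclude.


Union bound: P[∪_{i=1}^{27} A_i] ≤ Σ_i P[A_i] ≤ 27·p = 27·(1/54) = 1/2.
Numerically: 1/2 ≈ 0.5000000.
Is 1/2 < 1? YES.
Since P[∪ A_i] ≤ 1/2 < 1, the complement has P[∩ A_i^c] ≥ 1 − 1/2 = 1/2 > 0, so some outcome avoids every A_i.

27·p = 1/2 ≈ 0.5000000; existence CERTIFIED by the union bound.


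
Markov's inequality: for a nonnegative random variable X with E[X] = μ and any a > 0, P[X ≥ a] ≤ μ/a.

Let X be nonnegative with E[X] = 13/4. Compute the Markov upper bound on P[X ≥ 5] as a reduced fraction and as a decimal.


μ = E[X] = 13/4, a = 5.
Markov: P[X ≥ 5] ≤ μ/a = (13/4)/5 = 13/20.
Numerically: ≈ 0.6500.
(Since a = 5 > μ = 3.2500, the bound 13/20 is < 1 and informative.)

P[X ≥ 5] ≤ 13/20 ≈ 0.6500.


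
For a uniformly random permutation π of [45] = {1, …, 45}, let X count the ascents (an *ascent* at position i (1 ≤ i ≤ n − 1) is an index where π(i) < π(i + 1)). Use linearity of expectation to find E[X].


Write X = Σ X_I over i = 1, …, 44, with X_I the indicator of one ascent.
There are 44 indicators.
For each fixed i, the pair (π(i), π(i+1)) is a uniformly random ordered pair of distinct values from {1, …, 45}; by symmetry P[π(i) < π(i+1)] = 1/2.
By linearity: E[X] = 44 · (1/2) = (45 − 1) · (1/2) = 22 ≈ 22.000.

E[X] = 22 = 22.000.


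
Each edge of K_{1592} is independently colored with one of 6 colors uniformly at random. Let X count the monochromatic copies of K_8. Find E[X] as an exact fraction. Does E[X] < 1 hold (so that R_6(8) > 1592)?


E[X] = C(1592, 8) · 6^{1 − 28} = 1005480414540892933435 · 6^{−27} = 1005480414540892933435/1023490369077469249536.
As a reduced fraction: E[X] = 1005480414540892933435/1023490369077469249536 ≈ 0.982.
Is E[X] < 1? YES.
Since E[X] < 1, there exists a 6-coloring of K_{1592} with no monochromatic K_8; hence R_6(8) > 1592.

E[X] = 1005480414540892933435/1023490369077469249536 ≈ 0.982; E[X] < 1, so R_6(8) > 1592.


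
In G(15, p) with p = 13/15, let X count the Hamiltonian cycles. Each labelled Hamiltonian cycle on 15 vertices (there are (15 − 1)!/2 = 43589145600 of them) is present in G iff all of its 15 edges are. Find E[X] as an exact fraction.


K_15 has (15 − 1)!/2 = 43589145600 labelled Hamiltonian cycles.
For each such Hamiltonian cycle H, let X_H = 1 if all 15 edges of H are present in G. Then P[X_H = 1] = p^{15} = (13/15)^{15} = 51185893014090757/437893890380859375.
By linearity: E[X] = Σ_H E[X_H] = 43589145600 · p^{15} = 43589145600 · 51185893014090757/437893890380859375 = 367267381606127548722176/72081298828125.
Numerically: E[X] ≈ 5.095e+09.

E[X] = 43589145600 · (13/15)^{15} = 367267381606127548722176/72081298828125 ≈ 5.095e+09.


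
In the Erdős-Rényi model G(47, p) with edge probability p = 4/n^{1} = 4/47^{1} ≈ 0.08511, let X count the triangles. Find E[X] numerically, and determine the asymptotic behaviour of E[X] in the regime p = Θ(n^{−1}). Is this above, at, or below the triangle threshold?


Number of potential triangles: C(47, 3) = 16215.
Each occurs with probability p³ ≈ (0.08511)³ ≈ 6.164337e-04.
By linearity: E[X] = C(47, 3)·p³ ≈ 16215 · 6.164337e-04 ≈ 9.9955.
Here α = 1, so p = 4/n is exactly at the triangle threshold p ~ 1/n. Asymptotically E[X] → c³/6 = 4³/6 = 32/3 ≈ 10.6667, a bounded constant. In this regime the triangle count is asymptotically Poisson(c³/6).

E[X] ≈ 9.9955; in regime p = Θ(1/n^{1}) E[X] stays bounded (at the triangle threshold p ~ 1/n).


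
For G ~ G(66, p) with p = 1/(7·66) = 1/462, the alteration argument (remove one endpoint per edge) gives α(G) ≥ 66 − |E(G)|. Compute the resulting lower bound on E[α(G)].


E[|E(G)|] = C(66, 2)·p = 2145 · (1/462) = 65/14.
E[α(G)] ≥ n − E[|E(G)|] = 66 − 65/14 = 859/14.
Numerically: ≈ 61.3571.
(This is only a lower bound; the true E[α(G)] may be larger.)

E[α(G)] ≥ 859/14 ≈ 61.3571.


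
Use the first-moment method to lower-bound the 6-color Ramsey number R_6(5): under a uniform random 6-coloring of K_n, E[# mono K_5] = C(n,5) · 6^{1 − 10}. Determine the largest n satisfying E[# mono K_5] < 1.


We need C(n, 5) · 6^{1 − 10} < 1, i.e. C(n, 5) < 6^{10 − 1} = 10077696.
Check values of n near the boundary:
  n = 61: C(61, 5) = 5949147; 5949147 < 10077696? YES
  n = 62: C(62, 5) = 6471002; 6471002 < 10077696? YES
  n = 63: C(63, 5) = 7028847; 7028847 < 10077696? YES
  n = 64: C(64, 5) = 7624512; 7624512 < 10077696? YES
  n = 65: C(65, 5) = 8259888; 8259888 < 10077696? YES
  n = 66: C(66, 5) = 8936928; 8936928 < 10077696? YES
  n = 67: C(67, 5) = 9657648; 9657648 < 10077696? YES
  n = 68: C(68, 5) = 10424128; 10424128 < 10077696? NO
  n = 69: C(69, 5) = 11238513; 11238513 < 10077696? NO
  n = 70: C(70, 5) = 12103014; 12103014 < 10077696? NO
The largest n with C(n, 5) < 10077696 is n = 67 (where E[X] = 67067/69984 ≈ 0.958319). Hence R_6(5) > 67, i.e. R_6(5) ≥ 68.

Largest n = 67; hence R_6(5) > 67.


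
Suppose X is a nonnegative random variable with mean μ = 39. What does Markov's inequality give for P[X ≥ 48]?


μ = E[X] = 39, a = 48.
Markov: P[X ≥ 48] ≤ μ/a = (39)/48 = 13/16.
Numerically: ≈ 0.81250.
(Since a = 48 > μ = 39.00000, the bound 13/16 is < 1 and informative.)

P[X ≥ 48] ≤ 13/16 ≈ 0.81250.


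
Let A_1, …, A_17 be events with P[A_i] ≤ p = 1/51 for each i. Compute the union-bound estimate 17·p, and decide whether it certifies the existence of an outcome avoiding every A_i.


Union bound: P[∪_{i=1}^{17} A_i] ≤ Σ_i P[A_i] ≤ 17·p = 17·(1/51) = 1/3.
Numerically: 1/3 ≈ 0.333333.
Is 1/3 < 1? YES.
Since P[∪ A_i] ≤ 1/3 < 1, the complement has P[∩ A_i^c] ≥ 1 − 1/3 = 2/3 > 0, so some outcome avoids every A_i.

17·p = 1/3 ≈ 0.333333; existence CERTIFIED by the union bound.


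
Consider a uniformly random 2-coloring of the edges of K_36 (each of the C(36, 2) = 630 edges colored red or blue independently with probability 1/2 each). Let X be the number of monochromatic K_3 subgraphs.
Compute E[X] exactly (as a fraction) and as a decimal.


Let X = Σ_S X_S over the C(36, 3) = 7140 subsets S of size 3, where X_S = 1 if the K_3 on S is monochromatic.
For a fixed S, the K_3 on S has C(3, 2) = 3 edges. P[all 3 edges red] = (1/2)^3, and likewise for blue, so P[monochromatic] = 2·(1/2)^3 = 2^{1 − 3} = 1/4.
By linearity: E[X] = C(36, 3) · 2^{1 − 3} = 7140 · 1/4 = 1785.
Numerically: E[X] ≈ 1785.0000.

E[X] = C(36,3)·2^(1−C(3,2)) = 1785 ≈ 1785.0000.


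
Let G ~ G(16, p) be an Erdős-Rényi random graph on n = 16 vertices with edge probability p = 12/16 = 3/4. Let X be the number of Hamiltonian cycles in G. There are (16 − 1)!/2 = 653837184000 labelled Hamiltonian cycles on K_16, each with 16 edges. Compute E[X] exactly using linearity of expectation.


K_16 has (16 − 1)!/2 = 653837184000 labelled Hamiltonian cycles.
For each such Hamiltonian cycle H, let X_H = 1 if all 16 edges of H are present in G. Then P[X_H = 1] = p^{16} = (3/4)^{16} = 43046721/4294967296.
Summing the indicators: E[X] = Σ_H E[X_H] = 653837184000 · p^{16} = 653837184000 · 43046721/4294967296 = 27485885585032875/4194304.
Numerically: E[X] ≈ 6.55e+09.

E[X] = 653837184000 · (3/4)^{16} = 27485885585032875/4194304 ≈ 6.55e+09.


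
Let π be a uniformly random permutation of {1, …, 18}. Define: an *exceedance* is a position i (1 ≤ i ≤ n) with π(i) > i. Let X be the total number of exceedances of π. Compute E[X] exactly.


Write X = Σ_{i=1}^{18} X_i, where X_i = 1_{π(i) > i}.
For each fixed i, π(i) is uniform over {1, …, 18} (marginal of a uniform permutation), so P[π(i) > i] = (n − i)/n. Summing: Σ_{i=1}^{18} (n − i)/n = (0 + 1 + … + 17)/18 = 18(18 − 1)/(2·18) = (18 − 1)/2.
Hence E[X] = Σ_{i=1}^{18} (18 − i)/18 = 17/2 ≈ 8.5000.

E[X] = 17/2 = 8.5000.


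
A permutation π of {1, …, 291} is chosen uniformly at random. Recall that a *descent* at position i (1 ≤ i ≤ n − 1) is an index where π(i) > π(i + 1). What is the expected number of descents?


Write X = Σ X_I over i = 1, …, 290, with X_I the indicator of one descent.
There are 290 indicators.
For each fixed i, the pair (π(i), π(i+1)) is a uniformly random ordered pair of distinct values from {1, …, 291}; by symmetry P[π(i) > π(i+1)] = 1/2.
By linearity: E[X] = 290 · (1/2) = (291 − 1) · (1/2) = 145 ≈ 145.00000.

E[X] = 145 = 145.00000.


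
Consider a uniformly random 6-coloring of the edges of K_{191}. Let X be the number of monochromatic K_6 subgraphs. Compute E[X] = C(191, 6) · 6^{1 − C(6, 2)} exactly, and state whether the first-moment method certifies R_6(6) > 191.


E[X] = C(191, 6) · 6^{1 − 15} = 62291483793 · 6^{−14} = 62291483793/78364164096.
As a reduced fraction: E[X] = 6921275977/8707129344 ≈ 0.7949.
Is E[X] < 1? YES.
Since E[X] < 1, there exists a 6-coloring of K_{191} with no monochromatic K_6; hence R_6(6) > 191.

E[X] = 6921275977/8707129344 ≈ 0.7949; E[X] < 1, so R_6(6) > 191.


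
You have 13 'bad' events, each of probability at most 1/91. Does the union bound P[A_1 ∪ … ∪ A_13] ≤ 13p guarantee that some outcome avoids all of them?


Union bound: P[∪_{i=1}^{13} A_i] ≤ Σ_i P[A_i] ≤ 13·p = 13·(1/91) = 1/7.
Numerically: 1/7 ≈ 0.142857.
Is 1/7 < 1? YES.
Since P[∪ A_i] ≤ 1/7 < 1, the complement has P[∩ A_i^c] ≥ 1 − 1/7 = 6/7 > 0, so some outcome avoids every A_i.

13·p = 1/7 ≈ 0.142857; existence CERTIFIED by the union bound.


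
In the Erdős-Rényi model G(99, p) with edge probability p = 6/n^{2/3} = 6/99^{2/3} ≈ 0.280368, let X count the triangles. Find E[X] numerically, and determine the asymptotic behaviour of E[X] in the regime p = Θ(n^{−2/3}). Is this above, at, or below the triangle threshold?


Number of potential triangles: C(99, 3) = 156849.
Each occurs with probability p³ ≈ (0.280368)³ ≈ 2.20385675e-02.
By linearity: E[X] = C(99, 3)·p³ ≈ 156849 · 2.20385675e-02 ≈ 3456.727273.
Since α = 2/3 < 1, p = c/n^{2/3} ≫ 1/n is above the triangle threshold p ~ 1/n. Asymptotically E[X] ~ (c³/6)·n^{3(1−α)} = (6³/6)·n^{1} → ∞; triangles are abundant w.h.p.

E[X] ≈ 3456.727273; in regime p = Θ(1/n^{2/3}) E[X] diverges (above the triangle threshold p ~ 1/n).


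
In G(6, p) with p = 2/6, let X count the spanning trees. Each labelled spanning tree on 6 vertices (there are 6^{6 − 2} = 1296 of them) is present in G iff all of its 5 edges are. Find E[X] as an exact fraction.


K_6 has 6^{6 − 2} = 1296 labelled spanning trees.
For each such spanning tree H, let X_H = 1 if all 5 edges of H are present in G. Then P[X_H = 1] = p^{5} = (1/3)^{5} = 1/243.
By linearity: E[X] = Σ_H E[X_H] = 1296 · p^{5} = 1296 · 1/243 = 16/3.
Numerically: E[X] ≈ 5.33.

E[X] = 1296 · (1/3)^{5} = 16/3 ≈ 5.33.


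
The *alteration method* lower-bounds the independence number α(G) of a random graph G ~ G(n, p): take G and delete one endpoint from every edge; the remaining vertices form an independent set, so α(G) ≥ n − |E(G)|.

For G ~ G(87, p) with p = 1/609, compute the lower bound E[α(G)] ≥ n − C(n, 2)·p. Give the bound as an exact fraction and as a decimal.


E[|E(G)|] = C(87, 2)·p = 3741 · (1/609) = 43/7.
E[α(G)] ≥ n − E[|E(G)|] = 87 − 43/7 = 566/7.
Numerically: ≈ 80.8571.
(This is only a lower bound; the true E[α(G)] may be larger.)

E[α(G)] ≥ 566/7 ≈ 80.8571.


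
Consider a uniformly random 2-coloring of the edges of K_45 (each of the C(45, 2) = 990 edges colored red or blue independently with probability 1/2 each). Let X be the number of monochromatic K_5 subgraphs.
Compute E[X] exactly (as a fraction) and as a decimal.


Let X = Σ_S X_S over the C(45, 5) = 1221759 subsets S of size 5, where X_S = 1 if the K_5 on S is monochromatic.
For a fixed S, the K_5 on S has C(5, 2) = 10 edges. P[all 10 edges red] = (1/2)^10, and likewise for blue, so P[monochromatic] = 2·(1/2)^10 = 2^{1 − 10} = 1/512.
Summing: E[X] = C(45, 5) · 2^{1 − 10} = 1221759 · 1/512 = 1221759/512.
Numerically: E[X] ≈ 2386.2480.

E[X] = C(45,5)·2^(1−C(5,2)) = 1221759/512 ≈ 2386.2480.


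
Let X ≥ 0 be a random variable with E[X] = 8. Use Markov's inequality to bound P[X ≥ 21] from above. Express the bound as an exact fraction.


μ = E[X] = 8, a = 21.
Markov: P[X ≥ 21] ≤ μ/a = (8)/21 = 8/21.
Numerically: ≈ 0.38095.
(Since a = 21 > μ = 8.00000, the bound 8/21 is < 1 and informative.)

P[X ≥ 21] ≤ 8/21 ≈ 0.38095.


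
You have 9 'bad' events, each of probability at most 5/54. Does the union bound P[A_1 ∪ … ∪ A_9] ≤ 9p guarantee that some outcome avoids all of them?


Union bound: P[∪_{i=1}^{9} A_i] ≤ Σ_i P[A_i] ≤ 9·p = 9·(5/54) = 5/6.
Numerically: 5/6 ≈ 0.83333.
Is 5/6 < 1? YES.
Since P[∪ A_i] ≤ 5/6 < 1, the complement has P[∩ A_i^c] ≥ 1 − 5/6 = 1/6 > 0, so some outcome avoids every A_i.

9·p = 5/6 ≈ 0.83333; existence CERTIFIED by the union bound.


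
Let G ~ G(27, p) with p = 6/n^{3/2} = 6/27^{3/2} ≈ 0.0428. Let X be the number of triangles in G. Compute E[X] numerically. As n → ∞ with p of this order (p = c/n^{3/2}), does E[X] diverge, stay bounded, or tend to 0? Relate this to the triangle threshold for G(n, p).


Number of potential triangles: C(27, 3) = 2925.
Each occurs with probability p³ ≈ (0.0428)³ ≈ 7.82198e-05.
By linearity: E[X] = C(27, 3)·p³ ≈ 2925 · 7.82198e-05 ≈ 0.229.
Since α = 3/2 > 1, p = c/n^{3/2} = o(1/n) is below the triangle threshold p ~ 1/n. Asymptotically E[X] ~ (c³/6)·n^{3(1−α)} = (6³/6)·n^{-1.5} → 0, so by Markov's inequality G has no triangles w.h.p.

E[X] ≈ 0.229; in regime p = Θ(1/n^{3/2}) E[X] tends to 0 (below the triangle threshold p ~ 1/n).


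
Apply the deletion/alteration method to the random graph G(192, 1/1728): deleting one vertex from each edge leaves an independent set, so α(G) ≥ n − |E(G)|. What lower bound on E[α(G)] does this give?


E[|E(G)|] = C(192, 2)·p = 18336 · (1/1728) = 191/18.
E[α(G)] ≥ n − E[|E(G)|] = 192 − 191/18 = 3265/18.
Numerically: ≈ 181.389.
(This is only a lower bound; the true E[α(G)] may be larger.)

E[α(G)] ≥ 3265/18 ≈ 181.389.


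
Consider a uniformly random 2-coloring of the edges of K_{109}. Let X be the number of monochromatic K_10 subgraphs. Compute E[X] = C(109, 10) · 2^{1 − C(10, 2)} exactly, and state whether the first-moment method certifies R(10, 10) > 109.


E[X] = C(109, 10) · 2^{1 − 45} = 42634215112710 · 2^{−44} = 42634215112710/17592186044416.
As a reduced fraction: E[X] = 21317107556355/8796093022208 ≈ 2.423.
Is E[X] < 1? NO.
Since E[X] ≥ 1, the first-moment bound is inconclusive at n = 109; it does NOT by itself certify R(10, 10) > 109.

E[X] = 21317107556355/8796093022208 ≈ 2.423; E[X] ≥ 1; first-moment method inconclusive here.


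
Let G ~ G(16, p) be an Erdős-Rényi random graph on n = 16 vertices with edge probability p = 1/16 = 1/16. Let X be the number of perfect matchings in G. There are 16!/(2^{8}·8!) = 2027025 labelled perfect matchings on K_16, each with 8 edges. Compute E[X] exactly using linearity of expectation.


K_16 has 16!/(2^{8}·8!) = 2027025 labelled perfect matchings.
For each such perfect matching H, let X_H = 1 if all 8 edges of H are present in G. Then P[X_H = 1] = p^{8} = (1/16)^{8} = 1/4294967296.
By linearity: E[X] = Σ_H E[X_H] = 2027025 · p^{8} = 2027025 · 1/4294967296 = 2027025/4294967296.
Numerically: E[X] ≈ 0.00047195.

E[X] = 2027025 · (1/16)^{8} = 2027025/4294967296 ≈ 0.00047195.


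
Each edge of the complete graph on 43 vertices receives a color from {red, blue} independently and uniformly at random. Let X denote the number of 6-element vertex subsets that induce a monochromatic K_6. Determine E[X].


Let X = Σ_S X_S over the C(43, 6) = 6096454 subsets S of size 6, where X_S = 1 if the K_6 on S is monochromatic.
For a fixed S, the K_6 on S has C(6, 2) = 15 edges. P[all 15 edges red] = (1/2)^15, and likewise for blue, so P[monochromatic] = 2·(1/2)^15 = 2^{1 − 15} = 1/16384.
By linearity of expectation: E[X] = C(43, 6) · 2^{1 − 15} = 6096454 · 1/16384 = 3048227/8192.
Numerically: E[X] ≈ 372.098022.

E[X] = C(43,6)·2^(1−C(6,2)) = 3048227/8192 ≈ 372.098022.


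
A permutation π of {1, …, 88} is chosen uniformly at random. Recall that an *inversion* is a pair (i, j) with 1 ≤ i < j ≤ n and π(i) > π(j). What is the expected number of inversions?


Write X = Σ X_I over the C(88, 2) = 3828 pairs i < j, with X_I the indicator of one inversion.
There are 3828 indicators.
For each fixed pair i < j, the values π(i) and π(j) are two distinct elements of {1, …, 88} in uniformly random order; by symmetry P[π(i) > π(j)] = 1/2.
By linearity: E[X] = 3828 · (1/2) = C(88, 2) · (1/2) = 3828/2 = 1914 ≈ 1914.000000.

E[X] = 1914 = 1914.000000.


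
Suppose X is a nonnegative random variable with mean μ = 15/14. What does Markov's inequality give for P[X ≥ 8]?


μ = E[X] = 15/14, a = 8.
Markov: P[X ≥ 8] ≤ μ/a = (15/14)/8 = 15/112.
Numerically: ≈ 0.133929.
(Since a = 8 > μ = 1.071429, the bound 15/112 is < 1 and informative.)

P[X ≥ 8] ≤ 15/112 ≈ 0.133929.


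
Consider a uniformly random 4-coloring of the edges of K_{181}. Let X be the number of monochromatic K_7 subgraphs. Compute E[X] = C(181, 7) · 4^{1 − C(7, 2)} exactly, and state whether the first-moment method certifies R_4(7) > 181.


E[X] = C(181, 7) · 4^{1 − 21} = 1122839183400 · 4^{−20} = 1122839183400/1099511627776.
As a reduced fraction: E[X] = 140354897925/137438953472 ≈ 1.021216.
Is E[X] < 1? NO.
Since E[X] ≥ 1, the first-moment bound is inconclusive at n = 181; it does NOT by itself certify R_4(7) > 181.

E[X] = 140354897925/137438953472 ≈ 1.021216; E[X] ≥ 1; first-moment method inconclusive here.


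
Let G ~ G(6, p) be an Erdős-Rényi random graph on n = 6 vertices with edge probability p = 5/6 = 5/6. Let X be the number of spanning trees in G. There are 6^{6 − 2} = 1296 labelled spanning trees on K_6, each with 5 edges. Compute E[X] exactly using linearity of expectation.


K_6 has 6^{6 − 2} = 1296 labelled spanning trees.
For each such spanning tree H, let X_H = 1 if all 5 edges of H are present in G. Then P[X_H = 1] = p^{5} = (5/6)^{5} = 3125/7776.
Summing the indicators: E[X] = Σ_H E[X_H] = 1296 · p^{5} = 1296 · 3125/7776 = 3125/6.
Numerically: E[X] ≈ 520.833.

E[X] = 1296 · (5/6)^{5} = 3125/6 ≈ 520.833.


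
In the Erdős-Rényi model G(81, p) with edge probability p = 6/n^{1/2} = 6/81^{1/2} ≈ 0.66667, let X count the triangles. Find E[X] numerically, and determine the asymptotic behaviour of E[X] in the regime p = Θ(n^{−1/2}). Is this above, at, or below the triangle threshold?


Number of potential triangles: C(81, 3) = 85320.
Each occurs with probability p³ ≈ (0.66667)³ ≈ 2.9629630e-01.
By linearity: E[X] = C(81, 3)·p³ ≈ 85320 · 2.9629630e-01 ≈ 25280.00000.
Since α = 1/2 < 1, p = c/n^{1/2} ≫ 1/n is above the triangle threshold p ~ 1/n. Asymptotically E[X] ~ (c³/6)·n^{3(1−α)} = (6³/6)·n^{1.5} → ∞; triangles are abundant w.h.p.

E[X] ≈ 25280.00000; in regime p = Θ(1/n^{1/2}) E[X] diverges (above the triangle threshold p ~ 1/n).


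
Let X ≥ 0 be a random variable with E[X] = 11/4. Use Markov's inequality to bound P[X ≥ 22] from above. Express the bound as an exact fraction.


μ = E[X] = 11/4, a = 22.
Markov: P[X ≥ 22] ≤ μ/a = (11/4)/22 = 1/8.
Numerically: ≈ 0.125.
(Since a = 22 > μ = 2.750, the bound 1/8 is < 1 and informative.)

P[X ≥ 22] ≤ 1/8 ≈ 0.125.


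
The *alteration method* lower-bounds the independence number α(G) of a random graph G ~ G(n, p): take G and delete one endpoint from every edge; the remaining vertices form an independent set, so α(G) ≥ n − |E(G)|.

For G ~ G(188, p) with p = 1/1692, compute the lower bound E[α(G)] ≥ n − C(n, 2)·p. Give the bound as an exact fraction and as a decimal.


E[|E(G)|] = C(188, 2)·p = 17578 · (1/1692) = 187/18.
E[α(G)] ≥ n − E[|E(G)|] = 188 − 187/18 = 3197/18.
Numerically: ≈ 177.611111.
(This is only a lower bound; the true E[α(G)] may be larger.)

E[α(G)] ≥ 3197/18 ≈ 177.611111.


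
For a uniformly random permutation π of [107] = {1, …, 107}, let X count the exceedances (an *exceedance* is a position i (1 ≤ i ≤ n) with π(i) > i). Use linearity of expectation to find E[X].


Write X = Σ_{i=1}^{107} X_i, where X_i = 1_{π(i) > i}.
For each fixed i, π(i) is uniform over {1, …, 107} (marginal of a uniform permutation), so P[π(i) > i] = (n − i)/n. Summing: Σ_{i=1}^{107} (n − i)/n = (0 + 1 + … + 106)/107 = 107(107 − 1)/(2·107) = (107 − 1)/2.
Hence E[X] = Σ_{i=1}^{107} (107 − i)/107 = 53 ≈ 53.000000.

E[X] = 53 = 53.000000.


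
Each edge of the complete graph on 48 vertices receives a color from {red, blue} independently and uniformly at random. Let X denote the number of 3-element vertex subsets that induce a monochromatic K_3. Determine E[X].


Let X = Σ_S X_S over the C(48, 3) = 17296 subsets S of size 3, where X_S = 1 if the K_3 on S is monochromatic.
For a fixed S, the K_3 on S has C(3, 2) = 3 edges. P[all 3 edges red] = (1/2)^3, and likewise for blue, so P[monochromatic] = 2·(1/2)^3 = 2^{1 − 3} = 1/4.
Summing: E[X] = C(48, 3) · 2^{1 − 3} = 17296 · 1/4 = 4324.
Numerically: E[X] ≈ 4324.000000.

E[X] = C(48,3)·2^(1−C(3,2)) = 4324 ≈ 4324.000000.


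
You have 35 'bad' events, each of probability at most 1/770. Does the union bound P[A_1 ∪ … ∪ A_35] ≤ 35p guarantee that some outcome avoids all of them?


Union bound: P[∪_{i=1}^{35} A_i] ≤ Σ_i P[A_i] ≤ 35·p = 35·(1/770) = 1/22.
Numerically: 1/22 ≈ 0.045455.
Is 1/22 < 1? YES.
Since P[∪ A_i] ≤ 1/22 < 1, the complement has P[∩ A_i^c] ≥ 1 − 1/22 = 21/22 > 0, so some outcome avoids every A_i.

35·p = 1/22 ≈ 0.045455; existence CERTIFIED by the union bound.


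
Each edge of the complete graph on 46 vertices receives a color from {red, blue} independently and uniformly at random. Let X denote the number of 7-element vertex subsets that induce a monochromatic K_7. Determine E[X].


Let X = Σ_S X_S over the C(46, 7) = 53524680 subsets S of size 7, where X_S = 1 if the K_7 on S is monochromatic.
For a fixed S, the K_7 on S has C(7, 2) = 21 edges. P[all 21 edges red] = (1/2)^21, and likewise for blue, so P[monochromatic] = 2·(1/2)^21 = 2^{1 − 21} = 1/1048576.
By linearity of expectation: E[X] = C(46, 7) · 2^{1 − 21} = 53524680 · 1/1048576 = 6690585/131072.
Numerically: E[X] ≈ 51.045113.

E[X] = C(46,7)·2^(1−C(7,2)) = 6690585/131072 ≈ 51.045113.


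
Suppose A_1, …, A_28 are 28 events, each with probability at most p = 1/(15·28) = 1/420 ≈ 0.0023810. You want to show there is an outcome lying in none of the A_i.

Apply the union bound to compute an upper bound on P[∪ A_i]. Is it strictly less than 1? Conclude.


Union bound: P[∪_{i=1}^{28} A_i] ≤ Σ_i P[A_i] ≤ 28·p = 28·(1/420) = 1/15.
Numerically: 1/15 ≈ 0.0666667.
Is 1/15 < 1? YES.
Since P[∪ A_i] ≤ 1/15 < 1, the complement has P[∩ A_i^c] ≥ 1 − 1/15 = 14/15 > 0, so some outcome avoids every A_i.

28·p = 1/15 ≈ 0.0666667; existence CERTIFIED by the union bound.


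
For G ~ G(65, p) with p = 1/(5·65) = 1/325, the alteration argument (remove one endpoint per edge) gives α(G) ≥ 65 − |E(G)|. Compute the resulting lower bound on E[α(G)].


E[|E(G)|] = C(65, 2)·p = 2080 · (1/325) = 32/5.
E[α(G)] ≥ n − E[|E(G)|] = 65 − 32/5 = 293/5.
Numerically: ≈ 58.60000.
(This is only a lower bound; the true E[α(G)] may be larger.)

E[α(G)] ≥ 293/5 ≈ 58.60000.


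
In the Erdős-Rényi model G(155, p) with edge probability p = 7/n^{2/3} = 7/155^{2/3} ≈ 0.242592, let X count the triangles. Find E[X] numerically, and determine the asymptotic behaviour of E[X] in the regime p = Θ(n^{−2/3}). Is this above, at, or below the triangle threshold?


Number of potential triangles: C(155, 3) = 608685.
Each occurs with probability p³ ≈ (0.242592)³ ≈ 1.42767950e-02.
By linearity: E[X] = C(155, 3)·p³ ≈ 608685 · 1.42767950e-02 ≈ 8690.070968.
Since α = 2/3 < 1, p = c/n^{2/3} ≫ 1/n is above the triangle threshold p ~ 1/n. Asymptotically E[X] ~ (c³/6)·n^{3(1−α)} = (7³/6)·n^{1} → ∞; triangles are abundant w.h.p.

E[X] ≈ 8690.070968; in regime p = Θ(1/n^{2/3}) E[X] diverges (above the triangle threshold p ~ 1/n).


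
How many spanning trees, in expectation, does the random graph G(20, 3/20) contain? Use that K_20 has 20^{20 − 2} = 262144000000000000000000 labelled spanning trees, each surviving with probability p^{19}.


K_20 has 20^{20 − 2} = 262144000000000000000000 labelled spanning trees.
For each such spanning tree H, let X_H = 1 if all 19 edges of H are present in G. Then P[X_H = 1] = p^{19} = (3/20)^{19} = 1162261467/5242880000000000000000000.
By linearity: E[X] = Σ_H E[X_H] = 262144000000000000000000 · p^{19} = 262144000000000000000000 · 1162261467/5242880000000000000000000 = 1162261467/20.
Numerically: E[X] ≈ 5.8113e+07.

E[X] = 262144000000000000000000 · (3/20)^{19} = 1162261467/20 ≈ 5.8113e+07.


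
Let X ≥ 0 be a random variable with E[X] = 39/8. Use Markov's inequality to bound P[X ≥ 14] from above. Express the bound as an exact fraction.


μ = E[X] = 39/8, a = 14.
Markov: P[X ≥ 14] ≤ μ/a = (39/8)/14 = 39/112.
Numerically: ≈ 0.348.
(Since a = 14 > μ = 4.875, the bound 39/112 is < 1 and informative.)

P[X ≥ 14] ≤ 39/112 ≈ 0.348.


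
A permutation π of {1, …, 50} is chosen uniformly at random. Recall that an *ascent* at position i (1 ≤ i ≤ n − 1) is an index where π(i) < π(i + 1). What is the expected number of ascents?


Write X = Σ X_I over i = 1, …, 49, with X_I the indicator of one ascent.
There are 49 indicators.
For each fixed i, the pair (π(i), π(i+1)) is a uniformly random ordered pair of distinct values from {1, …, 50}; by symmetry P[π(i) < π(i+1)] = 1/2.
By linearity: E[X] = 49 · (1/2) = (50 − 1) · (1/2) = 49/2 ≈ 24.5000.

E[X] = 49/2 = 24.5000.


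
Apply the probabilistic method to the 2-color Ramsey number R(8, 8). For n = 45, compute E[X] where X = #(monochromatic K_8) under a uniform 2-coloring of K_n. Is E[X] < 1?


E[X] = C(45, 8) · 2^{1 − 28} = 215553195 · 2^{−27} = 215553195/134217728.
As a reduced fraction: E[X] = 215553195/134217728 ≈ 1.60600.
Is E[X] < 1? NO.
Since E[X] ≥ 1, the first-moment bound is inconclusive at n = 45; it does NOT by itself certify R(8, 8) > 45.

E[X] = 215553195/134217728 ≈ 1.60600; E[X] ≥ 1; first-moment method inconclusive here.


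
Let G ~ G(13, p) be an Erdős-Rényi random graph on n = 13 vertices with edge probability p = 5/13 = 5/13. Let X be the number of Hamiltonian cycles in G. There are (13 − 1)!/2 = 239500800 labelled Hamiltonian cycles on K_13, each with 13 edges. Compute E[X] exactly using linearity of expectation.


K_13 has (13 − 1)!/2 = 239500800 labelled Hamiltonian cycles.
For each such Hamiltonian cycle H, let X_H = 1 if all 13 edges of H are present in G. Then P[X_H = 1] = p^{13} = (5/13)^{13} = 1220703125/302875106592253.
Summing the indicators: E[X] = Σ_H E[X_H] = 239500800 · p^{13} = 239500800 · 1220703125/302875106592253 = 292359375000000000/302875106592253.
Numerically: E[X] ≈ 965.

E[X] = 239500800 · (5/13)^{13} = 292359375000000000/302875106592253 ≈ 965.


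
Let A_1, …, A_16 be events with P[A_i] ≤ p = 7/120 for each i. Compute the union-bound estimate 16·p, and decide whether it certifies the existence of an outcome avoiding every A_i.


Union bound: P[∪_{i=1}^{16} A_i] ≤ Σ_i P[A_i] ≤ 16·p = 16·(7/120) = 14/15.
Numerically: 14/15 ≈ 0.9333.
Is 14/15 < 1? YES.
Since P[∪ A_i] ≤ 14/15 < 1, the complement has P[∩ A_i^c] ≥ 1 − 14/15 = 1/15 > 0, so some outcome avoids every A_i.

16·p = 14/15 ≈ 0.9333; existence CERTIFIED by the union bound.


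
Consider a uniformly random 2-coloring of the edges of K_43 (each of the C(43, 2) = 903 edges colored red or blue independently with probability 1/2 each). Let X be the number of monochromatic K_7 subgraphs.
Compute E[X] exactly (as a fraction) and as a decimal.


Let X = Σ_S X_S over the C(43, 7) = 32224114 subsets S of size 7, where X_S = 1 if the K_7 on S is monochromatic.
For a fixed S, the K_7 on S has C(7, 2) = 21 edges. P[all 21 edges red] = (1/2)^21, and likewise for blue, so P[monochromatic] = 2·(1/2)^21 = 2^{1 − 21} = 1/1048576.
Summing: E[X] = C(43, 7) · 2^{1 − 21} = 32224114 · 1/1048576 = 16112057/524288.
Numerically: E[X] ≈ 30.731.

E[X] = C(43,7)·2^(1−C(7,2)) = 16112057/524288 ≈ 30.731.


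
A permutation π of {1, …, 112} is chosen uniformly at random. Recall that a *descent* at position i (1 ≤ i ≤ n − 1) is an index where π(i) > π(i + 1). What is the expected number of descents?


Write X = Σ X_I over i = 1, …, 111, with X_I the indicator of one descent.
There are 111 indicators.
For each fixed i, the pair (π(i), π(i+1)) is a uniformly random ordered pair of distinct values from {1, …, 112}; by symmetry P[π(i) > π(i+1)] = 1/2.
By linearity: E[X] = 111 · (1/2) = (112 − 1) · (1/2) = 111/2 ≈ 55.500.

E[X] = 111/2 = 55.500.


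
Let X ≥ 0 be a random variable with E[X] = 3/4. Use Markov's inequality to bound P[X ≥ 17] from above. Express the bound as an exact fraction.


μ = E[X] = 3/4, a = 17.
Markov: P[X ≥ 17] ≤ μ/a = (3/4)/17 = 3/68.
Numerically: ≈ 0.044.
(Since a = 17 > μ = 0.750, the bound 3/68 is < 1 and informative.)

P[X ≥ 17] ≤ 3/68 ≈ 0.044.


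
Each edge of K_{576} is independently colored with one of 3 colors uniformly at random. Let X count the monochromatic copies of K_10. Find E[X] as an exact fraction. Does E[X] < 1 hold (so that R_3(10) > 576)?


E[X] = C(576, 10) · 3^{1 − 45} = 1024104945306307344480 · 3^{−44} = 1024104945306307344480/984770902183611232881.
As a reduced fraction: E[X] = 12643270929707498080/12157665459056928801 ≈ 1.03994.
Is E[X] < 1? NO.
Since E[X] ≥ 1, the first-moment bound is inconclusive at n = 576; it does NOT by itself certify R_3(10) > 576.

E[X] = 12643270929707498080/12157665459056928801 ≈ 1.03994; E[X] ≥ 1; first-moment method inconclusive here.
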